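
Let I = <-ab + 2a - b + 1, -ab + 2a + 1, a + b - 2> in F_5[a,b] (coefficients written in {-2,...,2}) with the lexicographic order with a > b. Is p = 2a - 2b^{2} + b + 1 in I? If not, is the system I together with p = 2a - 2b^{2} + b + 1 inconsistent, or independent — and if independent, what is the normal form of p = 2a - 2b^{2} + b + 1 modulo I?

2a - 2b^{2} + b + 1 lies in I (it reduces to 0).

First compute the reduced Gröbner basis of I by Buchberger's algorithm.
f_1 = -ab + 2a - b + 1, LT = ab.
f_2 = -ab + 2a + 1, LT = ab.
f_3 = a + b - 2, LT = a.

S(f_1,f_2): lcm = ab. S = b.
  leading term b: no divisor's leading term divides it; move b to the remainder.
  remainder b ≠ 0; add h_4 = b to the basis.

The other S-polynomials (S(f_1,f_3), S(f_2,f_3), S(f_1,h_4), S(f_2,h_4), S(f_3,h_4)) all reduce to 0 modulo the current basis, so we have a Gröbner basis.
Inter-reduce: drop elements whose leading term is divisible by another's, tail-reduce, and make monic.
Reduced Gröbner basis: {a - 2, b}.
Label its elements g_1 = a - 2, g_2 = b.

Reduce p = 2a - 2b^{2} + b + 1 modulo G:
  leading term a: subtract (2)·g_1 from 2a - 2b^{2} + b + 1 → -2b^{2} + b
  leading term b^{2}: subtract (-2b)·g_2 from -2b^{2} + b → b
  leading term b: subtract (1)·g_2 from b → 0
  normal form = 0.
Since the normal form is 0, p ∈ I.

Ideal membership is decidable via reduction modulo a Gröbner basis.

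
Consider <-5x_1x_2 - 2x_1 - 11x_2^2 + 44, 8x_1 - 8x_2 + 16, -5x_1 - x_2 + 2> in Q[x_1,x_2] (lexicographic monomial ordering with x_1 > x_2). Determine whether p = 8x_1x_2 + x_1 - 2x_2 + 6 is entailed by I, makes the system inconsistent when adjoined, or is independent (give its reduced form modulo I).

First compute the reduced Gröbner basis of I by Buchberger's algorithm.
f_1 = -5x_1x_2 - 2x_1 - 11x_2^2 + 44, LT = x_1x_2.
f_2 = 8x_1 - 8x_2 + 16, LT = x_1.
f_3 = -5x_1 - x_2 + 2, LT = x_1.

S(f_1,f_2): lcm = x_1x_2. S = 2/5x_1 + 16/5x_2^2 - 2x_2 - 44/5.
  leading term x_1: subtract (1/20)·f_2 from 2/5x_1 + 16/5x_2^2 - 2x_2 - 44/5 → 16/5x_2^2 - 8/5x_2 - 48/5
  leading term x_2^2: no divisor's leading term divides it; move 16/5x_2^2 to the remainder.
  leading term x_2: no divisor's leading term divides it; move -8/5x_2 to the remainder.
  leading term 1: no divisor's leading term divides it; move -48/5 to the remainder.
  remainder 16/5x_2^2 - 8/5x_2 - 48/5 ≠ 0; add h_4 = 16/5x_2^2 - 8/5x_2 - 48/5 to the basis.

S(f_1,f_3): lcm = x_1x_2. S = 2/5x_1 + 2x_2^2 + 2/5x_2 - 44/5.
  leading term x_1: subtract (1/20)·f_2 from 2/5x_1 + 2x_2^2 + 2/5x_2 - 44/5 → 2x_2^2 + 4/5x_2 - 48/5
  leading term x_2^2: subtract (5/8)·h_4 from 2x_2^2 + 4/5x_2 - 48/5 → 9/5x_2 - 18/5
  leading term x_2: no divisor's leading term divides it; move 9/5x_2 to the remainder.
  leading term 1: no divisor's leading term divides it; move -18/5 to the remainder.
  remainder 9/5x_2 - 18/5 ≠ 0; add h_5 = 9/5x_2 - 18/5 to the basis.

S(f_2,f_3): lcm = x_1. S = -6/5x_2 + 12/5.
  leading term x_2: subtract (-2/3)·h_5 from -6/5x_2 + 12/5 → 0
  remainder 0.

S(f_1,h_4): lcm = x_1x_2^2. S = 9/10x_1x_2 + 3x_1 + 11/5x_2^3 - 44/5x_2.
  leading term x_1x_2: subtract (-9/50)·f_1 from 9/10x_1x_2 + 3x_1 + 11/5x_2^3 - 44/5x_2 → 66/25x_1 + 11/5x_2^3 - 99/50x_2^2 - 44/5x_2 + 198/25
  leading term x_1: subtract (33/100)·f_2 from 66/25x_1 + 11/5x_2^3 - 99/50x_2^2 - 44/5x_2 + 198/25 → 11/5x_2^3 - 99/50x_2^2 - 154/25x_2 + 66/25
  leading term x_2^3: subtract (11/16x_2)·h_4 from 11/5x_2^3 - 99/50x_2^2 - 154/25x_2 + 66/25 → -22/25x_2^2 + 11/25x_2 + 66/25
  leading term x_2^2: subtract (-11/40)·h_4 from -22/25x_2^2 + 11/25x_2 + 66/25 → 0
  remainder 0.

S(f_2,h_4): leading monomials are coprime, so the S-polynomial reduces to 0 (Buchberger's first criterion).
S(f_3,h_4): leading monomials are coprime, so the S-polynomial reduces to 0 (Buchberger's first criterion).
S(f_1,h_5): lcm = x_1x_2. S = 12/5x_1 + 11/5x_2^2 - 44/5.
  leading term x_1: subtract (3/10)·f_2 from 12/5x_1 + 11/5x_2^2 - 44/5 → 11/5x_2^2 + 12/5x_2 - 68/5
  leading term x_2^2: subtract (11/16)·h_4 from 11/5x_2^2 + 12/5x_2 - 68/5 → 7/2x_2 - 7
  leading term x_2: subtract (35/18)·h_5 from 7/2x_2 - 7 → 0
  remainder 0.

S(f_2,h_5): leading monomials are coprime, so the S-polynomial reduces to 0 (Buchberger's first criterion).
S(f_3,h_5): leading monomials are coprime, so the S-polynomial reduces to 0 (Buchberger's first criterion).
S(h_4,h_5): lcm = x_2^2. S = 3/2x_2 - 3.
  leading term x_2: subtract (5/6)·h_5 from 3/2x_2 - 3 → 0
  remainder 0.

Every S-polynomial of the final basis reduces to 0, so we have a Gröbner basis.
Inter-reduce: drop elements whose leading term is divisible by another's, tail-reduce, and make monic.
Reduced Gröbner basis: {x_1, x_2 - 2}.
Label its elements g_1 = x_1, g_2 = x_2 - 2.

Reduce p = 8x_1x_2 + x_1 - 2x_2 + 6 modulo G:
  leading term x_1x_2: subtract (8x_2)·g_1 from 8x_1x_2 + x_1 - 2x_2 + 6 → x_1 - 2x_2 + 6
  leading term x_1: subtract (1)·g_1 from x_1 - 2x_2 + 6 → -2x_2 + 6
  leading term x_2: subtract (-2)·g_2 from -2x_2 + 6 → 2
  leading term 1: no divisor's leading term divides it; move 2 to the remainder.
  normal form = 2.
The normal form is nonzero, so p ∉ I. Since p minus its normal form lies in I, I + (p) = I + (r) where r = 2; decide whether this ideal is the whole ring.
Here r = 2 is a nonzero constant, hence a unit: 1 ∈ I + (p), the Gröbner basis of I + (p) is {1}, and the enlarged system has no common solution — adjoining p is inconsistent.

Adjoining 8x_1x_2 + x_1 - 2x_2 + 6 makes the ideal the whole ring: the system is inconsistent.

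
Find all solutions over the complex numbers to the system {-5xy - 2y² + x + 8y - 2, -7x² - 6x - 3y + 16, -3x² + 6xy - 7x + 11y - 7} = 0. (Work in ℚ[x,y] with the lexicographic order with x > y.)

{(1, 1)}

Compute a lex Gröbner basis by Buchberger's algorithm.
f_1 = -5xy + x - 2y² + 8y - 2, LT = xy.
f_2 = -7x² - 6x - 3y + 16, LT = x².
f_3 = -3x² + 6xy - 7x + 11y - 7, LT = x².

S(f_1,f_2): lcm = x²y. S = -⅕x² + ⅖xy² - 86/35xy + ⅖x - 3/7y² + 16/7y.
  leading term x²: subtract (1/35)·f_2 from -⅕x² + ⅖xy² - 86/35xy + ⅖x - 3/7y² + 16/7y → ⅖xy² - 86/35xy + 4/7x - 3/7y² + 83/35y - 16/35
  leading term xy²: subtract (-2/25y)·f_1 from ⅖xy² - 86/35xy + 4/7x - 3/7y² + 83/35y - 16/35 → -416/175xy + 4/7x - 4/25y³ + 37/175y² + 387/175y - 16/35
  leading term xy: subtract (416/875)·f_1 from -416/175xy + 4/7x - 4/25y³ + 37/175y² + 387/175y - 16/35 → 12/125x - 4/25y³ + 1017/875y² - 199/125y + 432/875
  leading term x: no divisor's leading term divides it; move 12/125x to the remainder.
  leading term y³: no divisor's leading term divides it; move -4/25y³ to the remainder.
  leading term y²: no divisor's leading term divides it; move 1017/875y² to the remainder.
  leading term y: no divisor's leading term divides it; move -199/125y to the remainder.
  leading term 1: no divisor's leading term divides it; move 432/875 to the remainder.
  remainder 12/125x - 4/25y³ + 1017/875y² - 199/125y + 432/875 ≠ 0; add h_4 = 12/125x - 4/25y³ + 1017/875y² - 199/125y + 432/875 to the basis.

S(f_1,f_3): lcm = x²y. S = -⅕x² + 12/5xy² - 59/15xy + ⅖x + 11/3y² - 7/3y.
  leading term x²: subtract (1/35)·f_2 from -⅕x² + 12/5xy² - 59/15xy + ⅖x + 11/3y² - 7/3y → 12/5xy² - 59/15xy + 4/7x + 11/3y² - 236/105y - 16/35
  leading term xy²: subtract (-12/25y)·f_1 from 12/5xy² - 59/15xy + 4/7x + 11/3y² - 236/105y - 16/35 → -259/75xy + 4/7x - 24/25y³ + 563/75y² - 1684/525y - 16/35
  leading term xy: subtract (259/375)·f_1 from -259/75xy + 4/7x - 24/25y³ + 563/75y² - 1684/525y - 16/35 → -313/2625x - 24/25y³ + 1111/125y² - 22924/2625y + 2426/2625
  leading term x: subtract (-313/252)·h_4 from -313/2625x - 24/25y³ + 1111/125y² - 22924/2625y + 2426/2625 → -73/63y³ + 2025/196y² - 2699/252y + 226/147
  leading term y³: no divisor's leading term divides it; move -73/63y³ to the remainder.
  leading term y²: no divisor's leading term divides it; move 2025/196y² to the remainder.
  leading term y: no divisor's leading term divides it; move -2699/252y to the remainder.
  leading term 1: no divisor's leading term divides it; move 226/147 to the remainder.
  remainder -73/63y³ + 2025/196y² - 2699/252y + 226/147 ≠ 0; add h_5 = -73/63y³ + 2025/196y² - 2699/252y + 226/147 to the basis.

S(f_2,f_3): lcm = x². S = 2xy - 31/21x + 86/21y - 97/21.
  leading term xy: subtract (-⅖)·f_1 from 2xy - 31/21x + 86/21y - 97/21 → -113/105x - ⅘y² + 766/105y - 569/105
  leading term x: subtract (-2825/252)·h_4 from -113/105x - ⅘y² + 766/105y - 569/105 → -113/63y³ + 2397/196y² - 2659/252y + 17/147
  leading term y³: subtract (113/73)·h_5 from -113/63y³ + 2397/196y² - 2659/252y + 17/147 → -1923/511y² + 440/73y - 1157/511
  leading term y²: no divisor's leading term divides it; move -1923/511y² to the remainder.
  leading term y: no divisor's leading term divides it; move 440/73y to the remainder.
  leading term 1: no divisor's leading term divides it; move -1157/511 to the remainder.
  remainder -1923/511y² + 440/73y - 1157/511 ≠ 0; add h_6 = -1923/511y² + 440/73y - 1157/511 to the basis.

S(f_1,h_4): lcm = xy. S = -⅕x + 5/3y⁴ - 339/28y³ + 1019/60y² - 236/35y + ⅖.
  leading term x: subtract (-25/12)·h_4 from -⅕x + 5/3y⁴ - 339/28y³ + 1019/60y² - 236/35y + ⅖ → 5/3y⁴ - 1045/84y³ + 815/42y² - 845/84y + 10/7
  leading term y⁴: subtract (-105/73y)·h_5 from 5/3y⁴ - 1045/84y³ + 815/42y² - 845/84y + 10/7 → 530/219y³ + 8175/2044y² - 6875/876y + 10/7
  leading term y³: subtract (-11130/5329)·h_5 from 530/219y³ + 8175/2044y² - 6875/876y + 10/7 → 3816525/149212y² - 644115/21316y + 173070/37303
  leading term y²: subtract (-1272175/187172)·h_6 from 3816525/149212y² - 644115/21316y + 173070/37303 → 2012045/187172y - 2012045/187172
  leading term y: no divisor's leading term divides it; move 2012045/187172y to the remainder.
  leading term 1: no divisor's leading term divides it; move -2012045/187172 to the remainder.
  remainder 2012045/187172y - 2012045/187172 ≠ 0; add h_7 = 2012045/187172y - 2012045/187172 to the basis.

The other S-polynomials (S(f_2,h_4), S(f_3,h_4), S(f_1,h_5), S(f_2,h_5), S(f_3,h_5), S(h_4,h_5), S(f_1,h_6), S(f_2,h_6), S(f_3,h_6), S(h_4,h_6), S(h_5,h_6), S(f_1,h_7), S(f_2,h_7), S(f_3,h_7), S(h_4,h_7), S(h_5,h_7), S(h_6,h_7)) all reduce to 0 modulo the current basis, so we have a Gröbner basis.
Inter-reduce: drop elements whose leading term is divisible by another's, tail-reduce, and make monic.
Reduced Gröbner basis: {x - 1, y - 1}.

Since the basis is lex-ordered, y - 1 is univariate in y. Its roots are {1}. Back-substituting each root into the other basis elements fixes the other coordinates.
  y = 1: the earlier basis element becomes x - 1 = 0, giving x = 1 — point (1, 1).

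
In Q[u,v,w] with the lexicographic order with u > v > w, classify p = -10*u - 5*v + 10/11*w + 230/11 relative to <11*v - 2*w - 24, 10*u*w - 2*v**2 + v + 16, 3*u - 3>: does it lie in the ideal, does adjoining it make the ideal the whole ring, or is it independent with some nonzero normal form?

-10*u - 5*v + 10/11*w + 230/11 lies in I (it reduces to 0).

First compute the reduced Gröbner basis of I by Buchberger's algorithm.
f_1 = 11*v - 2*w - 24, LT = v.
f_2 = 10*u*w - 2*v**2 + v + 16, LT = u*w.
f_3 = 3*u - 3, LT = u.

S(f_2,f_3): lcm = u*w. S = -1/5*v**2 + 1/10*v + w + 8/5.
  leading term v**2: subtract (-1/55*v)·f_1 from -1/5*v**2 + 1/10*v + w + 8/5 → -2/55*v*w - 37/110*v + w + 8/5
  leading term v*w: subtract (-2/605*w)·f_1 from -2/55*v*w - 37/110*v + w + 8/5 → -37/110*v - 4/605*w**2 + 557/605*w + 8/5
  leading term v: subtract (-37/1210)·f_1 from -37/110*v - 4/605*w**2 + 557/605*w + 8/5 → -4/605*w**2 + 104/121*w + 524/605
  leading term w**2: no divisor's leading term divides it; move -4/605*w**2 to the remainder.
  leading term w: no divisor's leading term divides it; move 104/121*w to the remainder.
  leading term 1: no divisor's leading term divides it; move 524/605 to the remainder.
  remainder -4/605*w**2 + 104/121*w + 524/605 ≠ 0; add h_4 = -4/605*w**2 + 104/121*w + 524/605 to the basis.

The other S-polynomials (S(f_1,f_2), S(f_1,f_3), S(f_1,h_4), S(f_2,h_4), S(f_3,h_4)) all reduce to 0 modulo the current basis, so we have a Gröbner basis.
Inter-reduce: drop elements whose leading term is divisible by another's, tail-reduce, and make monic.
Reduced Gröbner basis: {u - 1, v - 2/11*w - 24/11, w**2 - 130*w - 131}.
Label its elements g_1 = u - 1, g_2 = v - 2/11*w - 24/11, g_3 = w**2 - 130*w - 131.

Reduce p = -10*u - 5*v + 10/11*w + 230/11 modulo G:
  leading term u: subtract (-10)·g_1 from -10*u - 5*v + 10/11*w + 230/11 → -5*v + 10/11*w + 120/11
  leading term v: subtract (-5)·g_2 from -5*v + 10/11*w + 120/11 → 0
  normal form = 0.
Since the normal form is 0, p ∈ I.

Ideal membership is decidable via reduction modulo a Gröbner basis.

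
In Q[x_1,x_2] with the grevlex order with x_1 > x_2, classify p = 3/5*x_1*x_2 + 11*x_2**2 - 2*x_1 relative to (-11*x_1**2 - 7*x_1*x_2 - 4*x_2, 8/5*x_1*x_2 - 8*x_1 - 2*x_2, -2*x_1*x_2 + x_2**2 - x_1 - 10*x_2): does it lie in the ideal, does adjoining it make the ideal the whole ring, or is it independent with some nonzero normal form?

First compute the reduced Gröbner basis of I by Buchberger's algorithm.
f_1 = -11*x_1**2 - 7*x_1*x_2 - 4*x_2, LT = x_1**2.
f_2 = 8/5*x_1*x_2 - 8*x_1 - 2*x_2, LT = x_1*x_2.
f_3 = -2*x_1*x_2 + x_2**2 - x_1 - 10*x_2, LT = x_1*x_2.

S(f_1,f_2): lcm = x_1**2*x_2. S = 7/11*x_1*x_2**2 + 5*x_1**2 + 5/4*x_1*x_2 + 4/11*x_2**2.
  leading term x_1*x_2**2: subtract (35/88*x_2)·f_2 from 7/11*x_1*x_2**2 + 5*x_1**2 + 5/4*x_1*x_2 + 4/11*x_2**2 → 5*x_1**2 + 195/44*x_1*x_2 + 51/44*x_2**2
  leading term x_1**2: subtract (-5/11)·f_1 from 5*x_1**2 + 195/44*x_1*x_2 + 51/44*x_2**2 → 5/4*x_1*x_2 + 51/44*x_2**2 - 20/11*x_2
  leading term x_1*x_2: subtract (25/32)·f_2 from 5/4*x_1*x_2 + 51/44*x_2**2 - 20/11*x_2 → 51/44*x_2**2 + 25/4*x_1 - 45/176*x_2
  leading term x_2**2: no divisor's leading term divides it; move 51/44*x_2**2 to the remainder.
  leading term x_1: no divisor's leading term divides it; move 25/4*x_1 to the remainder.
  leading term x_2: no divisor's leading term divides it; move -45/176*x_2 to the remainder.
  remainder 51/44*x_2**2 + 25/4*x_1 - 45/176*x_2 ≠ 0; add h_4 = 51/44*x_2**2 + 25/4*x_1 - 45/176*x_2 to the basis.

S(f_1,f_3): lcm = x_1**2*x_2. S = 25/22*x_1*x_2**2 - 1/2*x_1**2 - 5*x_1*x_2 + 4/11*x_2**2.
  leading term x_1*x_2**2: subtract (125/176*x_2)·f_2 from 25/22*x_1*x_2**2 - 1/2*x_1**2 - 5*x_1*x_2 + 4/11*x_2**2 → -1/2*x_1**2 + 15/22*x_1*x_2 + 157/88*x_2**2
  leading term x_1**2: subtract (1/22)·f_1 from -1/2*x_1**2 + 15/22*x_1*x_2 + 157/88*x_2**2 → x_1*x_2 + 157/88*x_2**2 + 2/11*x_2
  leading term x_1*x_2: subtract (5/8)·f_2 from x_1*x_2 + 157/88*x_2**2 + 2/11*x_2 → 157/88*x_2**2 + 5*x_1 + 63/44*x_2
  leading term x_2**2: subtract (157/102)·h_4 from 157/88*x_2**2 + 5*x_1 + 63/44*x_2 → -1885/408*x_1 + 993/544*x_2
  leading term x_1: no divisor's leading term divides it; move -1885/408*x_1 to the remainder.
  leading term x_2: no divisor's leading term divides it; move 993/544*x_2 to the remainder.
  remainder -1885/408*x_1 + 993/544*x_2 ≠ 0; add h_5 = -1885/408*x_1 + 993/544*x_2 to the basis.

S(f_2,f_3): lcm = x_1*x_2. S = 1/2*x_2**2 - 11/2*x_1 - 25/4*x_2.
  leading term x_2**2: subtract (22/51)·h_4 from 1/2*x_2**2 - 11/2*x_1 - 25/4*x_2 → -418/51*x_1 - 835/136*x_2
  leading term x_1: subtract (3344/1885)·h_5 from -418/51*x_1 - 835/136*x_2 → -141419/15080*x_2
  leading term x_2: no divisor's leading term divides it; move -141419/15080*x_2 to the remainder.
  remainder -141419/15080*x_2 ≠ 0; add h_6 = -141419/15080*x_2 to the basis.

The other S-polynomials (S(f_1,h_4), S(f_2,h_4), S(f_3,h_4), S(f_1,h_5), S(f_2,h_5), S(f_3,h_5), S(h_4,h_5), S(f_1,h_6), S(f_2,h_6), S(f_3,h_6), S(h_4,h_6), S(h_5,h_6)) all reduce to 0 modulo the current basis, so we have a Gröbner basis.
Inter-reduce: drop elements whose leading term is divisible by another's, tail-reduce, and make monic.
Reduced Gröbner basis: {x_1, x_2}.
Label its elements g_1 = x_1, g_2 = x_2.

Reduce p = 3/5*x_1*x_2 + 11*x_2**2 - 2*x_1 modulo G:
  leading term x_1*x_2: subtract (3/5*x_2)·g_1 from 3/5*x_1*x_2 + 11*x_2**2 - 2*x_1 → 11*x_2**2 - 2*x_1
  leading term x_2**2: subtract (11*x_2)·g_2 from 11*x_2**2 - 2*x_1 → -2*x_1
  leading term x_1: subtract (-2)·g_1 from -2*x_1 → 0
  normal form = 0.
Since the normal form is 0, p ∈ I.

3/5*x_1*x_2 + 11*x_2**2 - 2*x_1 lies in I (it reduces to 0).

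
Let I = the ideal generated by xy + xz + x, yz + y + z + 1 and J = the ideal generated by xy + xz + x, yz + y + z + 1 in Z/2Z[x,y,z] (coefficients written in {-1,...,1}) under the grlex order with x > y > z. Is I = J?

Yes, the ideals are equal.

For a fixed monomial order, each ideal has a unique reduced Gröbner basis; comparing bases decides equality.
Buchberger on the first generating set:
f_1 = xy + xz + x, LT = xy.
f_2 = yz + y + z + 1, LT = yz.

S(f_1,f_2): lcm = xyz. S = xz^2 + xy + x.
  reduce S modulo (f_1, f_2):
  remainder xz^2 + xz ≠ 0; add g_3 = xz^2 + xz to the basis.

The other S-polynomials (S(f_1,g_3), S(f_2,g_3)) all reduce to 0 modulo the current basis, so we have a Gröbner basis.
Inter-reduce: drop elements whose leading term is divisible by another's, tail-reduce, and make monic.
Reduced Gröbner basis: {xz^2 + xz, xy + xz + x, yz + y + z + 1}.

Buchberger on the second generating set:
h_1 = xy + xz + x, LT = xy.
h_2 = yz + y + z + 1, LT = yz.

S(h_1,h_2): lcm = xyz. S = xz^2 + xy + x.
  reduce S modulo (h_1, h_2):
  remainder xz^2 + xz ≠ 0; add k_3 = xz^2 + xz to the basis.

The other S-polynomials (S(h_1,k_3), S(h_2,k_3)) all reduce to 0 modulo the current basis, so we have a Gröbner basis.
Inter-reduce: drop elements whose leading term is divisible by another's, tail-reduce, and make monic.
Reduced Gröbner basis: {xz^2 + xz, xy + xz + x, yz + y + z + 1}.

Same reduced basis, so the two generating sets span the same ideal.
The choice of monomial ordering does not affect the verdict — as long as both bases are computed under the same ordering, their equality decides ideal equality.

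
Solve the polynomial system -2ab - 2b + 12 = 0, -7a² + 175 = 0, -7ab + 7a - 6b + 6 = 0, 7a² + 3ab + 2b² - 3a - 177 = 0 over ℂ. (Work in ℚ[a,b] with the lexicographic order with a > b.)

{(5, 1)}

Compute a lex Gröbner basis by Buchberger's algorithm.
f_1 = -2ab - 2b + 12, LT = ab.
f_2 = -7a² + 175, LT = a².
f_3 = -7ab + 7a - 6b + 6, LT = ab.
f_4 = 7a² + 3ab - 3a + 2b² - 177, LT = a².

S(f_1,f_2): lcm = a²b. S = ab - 6a + 25b.
  leading term ab: subtract (-½)·f_1 from ab - 6a + 25b → -6a + 24b + 6
  leading term a: no divisor's leading term divides it; move -6a to the remainder.
  leading term b: no divisor's leading term divides it; move 24b to the remainder.
  leading term 1: no divisor's leading term divides it; move 6 to the remainder.
  remainder -6a + 24b + 6 ≠ 0; add h_5 = -6a + 24b + 6 to the basis.

S(f_1,f_3): lcm = ab. S = a + 1/7b - 36/7.
  leading term a: subtract (-⅙)·h_5 from a + 1/7b - 36/7 → 29/7b - 29/7
  leading term b: no divisor's leading term divides it; move 29/7b to the remainder.
  leading term 1: no divisor's leading term divides it; move -29/7 to the remainder.
  remainder 29/7b - 29/7 ≠ 0; add h_6 = 29/7b - 29/7 to the basis.

The other S-polynomials (S(f_1,f_4), S(f_2,f_3), S(f_2,f_4), S(f_3,f_4), S(f_1,h_5), S(f_2,h_5), S(f_3,h_5), S(f_4,h_5), S(f_1,h_6), S(f_2,h_6), S(f_3,h_6), S(f_4,h_6), S(h_5,h_6)) all reduce to 0 modulo the current basis, so we have a Gröbner basis.
Inter-reduce: drop elements whose leading term is divisible by another's, tail-reduce, and make monic.
Reduced Gröbner basis: {a - 5, b - 1}.

Elimination: the polynomial b - 1 lies in the elimination ideal for b, so b ∈ {1}. For each such b, the remaining basis elements (now univariate) give the rest of the solution.
  b = 1: the earlier basis element becomes a - 5 = 0, giving a = 5 — point (5, 1).
Substituting each solution back into the original system confirms all equations vanish.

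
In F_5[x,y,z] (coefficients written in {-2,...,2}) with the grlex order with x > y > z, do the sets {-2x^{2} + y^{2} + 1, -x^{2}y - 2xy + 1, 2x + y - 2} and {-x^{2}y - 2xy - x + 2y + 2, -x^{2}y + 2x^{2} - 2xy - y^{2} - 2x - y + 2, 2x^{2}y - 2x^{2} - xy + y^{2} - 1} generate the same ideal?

Yes, the ideals are equal.

Equality of ideals is decidable: compute both reduced Gröbner bases (unique for the ordering) and check whether they agree.
Buchberger on the first generating set:
f_1 = -2x^{2} + y^{2} + 1, LT = x^{2}.
f_2 = -x^{2}y - 2xy + 1, LT = x^{2}y.
f_3 = 2x + y - 2, LT = x.

S(f_1,f_2): lcm = x^{2}y. S = 2y^{3} - 2xy + 2y + 1.
  leading term y^{3}: no divisor's leading term divides it; move 2y^{3} to the remainder.
  leading term xy: subtract (-y)·f_3 from -2xy + 2y + 1 → y^{2} + 1
  leading term y^{2}: no divisor's leading term divides it; move y^{2} to the remainder.
  leading term 1: no divisor's leading term divides it; move 1 to the remainder.
  remainder 2y^{3} + y^{2} + 1 ≠ 0; add g_4 = 2y^{3} + y^{2} + 1 to the basis.

S(f_1,f_3): lcm = x^{2}. S = 2xy + 2y^{2} + x + 2.
  leading term xy: subtract (y)·f_3 from 2xy + 2y^{2} + x + 2 → y^{2} + x + 2y + 2
  leading term y^{2}: no divisor's leading term divides it; move y^{2} to the remainder.
  leading term x: subtract (-2)·f_3 from x + 2y + 2 → -y - 2
  leading term y: no divisor's leading term divides it; move -y to the remainder.
  leading term 1: no divisor's leading term divides it; move -2 to the remainder.
  remainder y^{2} - y - 2 ≠ 0; add g_5 = y^{2} - y - 2 to the basis.

S(f_2,f_3): lcm = x^{2}y. S = 2xy^{2} - 2xy - 1.
  leading term xy^{2}: subtract (y^{2})·f_3 from 2xy^{2} - 2xy - 1 → -y^{3} - 2xy + 2y^{2} - 1
  leading term y^{3}: subtract (2)·g_4 from -y^{3} - 2xy + 2y^{2} - 1 → -2xy + 2
  leading term xy: subtract (-y)·f_3 from -2xy + 2 → y^{2} - 2y + 2
  leading term y^{2}: subtract (1)·g_5 from y^{2} - 2y + 2 → -y - 1
  leading term y: no divisor's leading term divides it; move -y to the remainder.
  leading term 1: no divisor's leading term divides it; move -1 to the remainder.
  remainder -y - 1 ≠ 0; add g_6 = -y - 1 to the basis.

The other S-polynomials (S(f_1,g_4), S(f_2,g_4), S(f_3,g_4), S(f_1,g_5), S(f_2,g_5), S(f_3,g_5), S(g_4,g_5), S(f_1,g_6), S(f_2,g_6), S(f_3,g_6), S(g_4,g_6), S(g_5,g_6)) all reduce to 0 modulo the current basis, so we have a Gröbner basis.
Inter-reduce: drop elements whose leading term is divisible by another's, tail-reduce, and make monic.
Reduced Gröbner basis: {x + 1, y + 1}.

Buchberger on the second generating set:
h_1 = -x^{2}y - 2xy - x + 2y + 2, LT = x^{2}y.
h_2 = -x^{2}y + 2x^{2} - 2xy - y^{2} - 2x - y + 2, LT = x^{2}y.
h_3 = 2x^{2}y - 2x^{2} - xy + y^{2} - 1, LT = x^{2}y.

S(h_1,h_2): lcm = x^{2}y. S = 2x^{2} - y^{2} - x + 2y.
  leading term x^{2}: no divisor's leading term divides it; move 2x^{2} to the remainder.
  leading term y^{2}: no divisor's leading term divides it; move -y^{2} to the remainder.
  leading term x: no divisor's leading term divides it; move -x to the remainder.
  leading term y: no divisor's leading term divides it; move 2y to the remainder.
  remainder 2x^{2} - y^{2} - x + 2y ≠ 0; add k_4 = 2x^{2} - y^{2} - x + 2y to the basis.

S(h_1,h_3): lcm = x^{2}y. S = x^{2} + 2y^{2} + x - 2y + 1.
  leading term x^{2}: subtract (-2)·k_4 from x^{2} + 2y^{2} + x - 2y + 1 → -x + 2y + 1
  leading term x: no divisor's leading term divides it; move -x to the remainder.
  leading term y: no divisor's leading term divides it; move 2y to the remainder.
  leading term 1: no divisor's leading term divides it; move 1 to the remainder.
  remainder -x + 2y + 1 ≠ 0; add k_5 = -x + 2y + 1 to the basis.

S(h_1,k_4): lcm = x^{2}y. S = -2y^{3} - y^{2} + x - 2y - 2.
  leading term y^{3}: no divisor's leading term divides it; move -2y^{3} to the remainder.
  leading term y^{2}: no divisor's leading term divides it; move -y^{2} to the remainder.
  leading term x: subtract (-1)·k_5 from x - 2y - 2 → -1
  leading term 1: no divisor's leading term divides it; move -1 to the remainder.
  remainder -2y^{3} - y^{2} - 1 ≠ 0; add k_6 = -2y^{3} - y^{2} - 1 to the basis.

S(h_1,k_5): lcm = x^{2}y. S = 2xy^{2} - 2xy + x - 2y - 2.
  leading term xy^{2}: subtract (-2y^{2})·k_5 from 2xy^{2} - 2xy + x - 2y - 2 → -y^{3} - 2xy + 2y^{2} + x - 2y - 2
  leading term y^{3}: subtract (-2)·k_6 from -y^{3} - 2xy + 2y^{2} + x - 2y - 2 → -2xy + x - 2y + 1
  leading term xy: subtract (2y)·k_5 from -2xy + x - 2y + 1 → y^{2} + x + y + 1
  leading term y^{2}: no divisor's leading term divides it; move y^{2} to the remainder.
  leading term x: subtract (-1)·k_5 from x + y + 1 → -2y + 2
  leading term y: no divisor's leading term divides it; move -2y to the remainder.
  leading term 1: no divisor's leading term divides it; move 2 to the remainder.
  remainder y^{2} - 2y + 2 ≠ 0; add k_7 = y^{2} - 2y + 2 to the basis.

S(k_4,k_5): lcm = x^{2}. S = 2xy + 2y^{2} - 2x + y.
  leading term xy: subtract (-2y)·k_5 from 2xy + 2y^{2} - 2x + y → y^{2} - 2x - 2y
  leading term y^{2}: subtract (1)·k_7 from y^{2} - 2x - 2y → -2x - 2
  leading term x: subtract (2)·k_5 from -2x - 2 → y + 1
  leading term y: no divisor's leading term divides it; move y to the remainder.
  leading term 1: no divisor's leading term divides it; move 1 to the remainder.
  remainder y + 1 ≠ 0; add k_8 = y + 1 to the basis.

The other S-polynomials (S(h_2,h_3), S(h_2,k_4), S(h_3,k_4), S(h_2,k_5), S(h_3,k_5), S(h_1,k_6), S(h_2,k_6), S(h_3,k_6), S(k_4,k_6), S(k_5,k_6), S(h_1,k_7), S(h_2,k_7), S(h_3,k_7), S(k_4,k_7), S(k_5,k_7), S(k_6,k_7), S(h_1,k_8), S(h_2,k_8), S(h_3,k_8), S(k_4,k_8), S(k_5,k_8), S(k_6,k_8), S(k_7,k_8)) all reduce to 0 modulo the current basis, so we have a Gröbner basis.
Inter-reduce: drop elements whose leading term is divisible by another's, tail-reduce, and make monic.
Reduced Gröbner basis: {x + 1, y + 1}.

The two bases agree; hence the ideals are identical.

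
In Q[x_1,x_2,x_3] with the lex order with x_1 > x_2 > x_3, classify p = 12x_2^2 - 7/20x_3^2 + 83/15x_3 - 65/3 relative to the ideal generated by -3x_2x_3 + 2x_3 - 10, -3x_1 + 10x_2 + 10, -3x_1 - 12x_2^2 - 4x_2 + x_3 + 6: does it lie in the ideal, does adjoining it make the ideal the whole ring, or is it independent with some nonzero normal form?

12x_2^2 - 7/20x_3^2 + 83/15x_3 - 65/3 lies in I (it reduces to 0).

First compute the reduced Gröbner basis of I by Buchberger's algorithm.
f_1 = -3x_2x_3 + 2x_3 - 10, LT = x_2x_3.
f_2 = -3x_1 + 10x_2 + 10, LT = x_1.
f_3 = -3x_1 - 12x_2^2 - 4x_2 + x_3 + 6, LT = x_1.

S(f_2,f_3): lcm = x_1. S = -4x_2^2 - 14/3x_2 + 1/3x_3 - 4/3.
  leading term x_2^2: no divisor's leading term divides it; move -4x_2^2 to the remainder.
  leading term x_2: no divisor's leading term divides it; move -14/3x_2 to the remainder.
  leading term x_3: no divisor's leading term divides it; move 1/3x_3 to the remainder.
  leading term 1: no divisor's leading term divides it; move -4/3 to the remainder.
  remainder -4x_2^2 - 14/3x_2 + 1/3x_3 - 4/3 ≠ 0; add h_4 = -4x_2^2 - 14/3x_2 + 1/3x_3 - 4/3 to the basis.

S(f_1,h_4): lcm = x_2^2x_3. S = -11/6x_2x_3 + 10/3x_2 + 1/12x_3^2 - 1/3x_3.
  leading term x_2x_3: subtract (11/18)·f_1 from -11/6x_2x_3 + 10/3x_2 + 1/12x_3^2 - 1/3x_3 → 10/3x_2 + 1/12x_3^2 - 14/9x_3 + 55/9
  leading term x_2: no divisor's leading term divides it; move 10/3x_2 to the remainder.
  leading term x_3^2: no divisor's leading term divides it; move 1/12x_3^2 to the remainder.
  leading term x_3: no divisor's leading term divides it; move -14/9x_3 to the remainder.
  leading term 1: no divisor's leading term divides it; move 55/9 to the remainder.
  remainder 10/3x_2 + 1/12x_3^2 - 14/9x_3 + 55/9 ≠ 0; add h_5 = 10/3x_2 + 1/12x_3^2 - 14/9x_3 + 55/9 to the basis.

S(f_1,h_5): lcm = x_2x_3. S = -1/40x_3^3 + 7/15x_3^2 - 5/2x_3 + 10/3.
  leading term x_3^3: no divisor's leading term divides it; move -1/40x_3^3 to the remainder.
  leading term x_3^2: no divisor's leading term divides it; move 7/15x_3^2 to the remainder.
  leading term x_3: no divisor's leading term divides it; move -5/2x_3 to the remainder.
  leading term 1: no divisor's leading term divides it; move 10/3 to the remainder.
  remainder -1/40x_3^3 + 7/15x_3^2 - 5/2x_3 + 10/3 ≠ 0; add h_6 = -1/40x_3^3 + 7/15x_3^2 - 5/2x_3 + 10/3 to the basis.

The other S-polynomials (S(f_1,f_2), S(f_1,f_3), S(f_2,h_4), S(f_3,h_4), S(f_2,h_5), S(f_3,h_5), S(h_4,h_5), S(f_1,h_6), S(f_2,h_6), S(f_3,h_6), S(h_4,h_6), S(h_5,h_6)) all reduce to 0 modulo the current basis, so we have a Gröbner basis.
Inter-reduce: drop elements whose leading term is divisible by another's, tail-reduce, and make monic.
Reduced Gröbner basis: {x_1 + 1/12x_3^2 - 14/9x_3 + 25/9, x_2 + 1/40x_3^2 - 7/15x_3 + 11/6, x_3^3 - 56/3x_3^2 + 100x_3 - 400/3}.
Label its elements g_1 = x_1 + 1/12x_3^2 - 14/9x_3 + 25/9, g_2 = x_2 + 1/40x_3^2 - 7/15x_3 + 11/6, g_3 = x_3^3 - 56/3x_3^2 + 100x_3 - 400/3.

Reduce p = 12x_2^2 - 7/20x_3^2 + 83/15x_3 - 65/3 modulo G:
  leading term x_2^2: subtract (12x_2)·g_2 from 12x_2^2 - 7/20x_3^2 + 83/15x_3 - 65/3 → -3/10x_2x_3^2 + 28/5x_2x_3 - 22x_2 - 7/20x_3^2 + 83/15x_3 - 65/3
  leading term x_2x_3^2: subtract (-3/10x_3^2)·g_2 from -3/10x_2x_3^2 + 28/5x_2x_3 - 22x_2 - 7/20x_3^2 + 83/15x_3 - 65/3 → 28/5x_2x_3 - 22x_2 + 3/400x_3^4 - 7/50x_3^3 + 1/5x_3^2 + 83/15x_3 - 65/3
  leading term x_2x_3: subtract (28/5x_3)·g_2 from 28/5x_2x_3 - 22x_2 + 3/400x_3^4 - 7/50x_3^3 + 1/5x_3^2 + 83/15x_3 - 65/3 → -22x_2 + 3/400x_3^4 - 7/25x_3^3 + 211/75x_3^2 - 71/15x_3 - 65/3
  leading term x_2: subtract (-22)·g_2 from -22x_2 + 3/400x_3^4 - 7/25x_3^3 + 211/75x_3^2 - 71/15x_3 - 65/3 → 3/400x_3^4 - 7/25x_3^3 + 1009/300x_3^2 - 15x_3 + 56/3
  leading term x_3^4: subtract (3/400x_3)·g_3 from 3/400x_3^4 - 7/25x_3^3 + 1009/300x_3^2 - 15x_3 + 56/3 → -7/50x_3^3 + 196/75x_3^2 - 14x_3 + 56/3
  leading term x_3^3: subtract (-7/50)·g_3 from -7/50x_3^3 + 196/75x_3^2 - 14x_3 + 56/3 → 0
  normal form = 0.
Since the normal form is 0, p ∈ I.

The remainder on division by a Gröbner basis is unique — it is the normal form.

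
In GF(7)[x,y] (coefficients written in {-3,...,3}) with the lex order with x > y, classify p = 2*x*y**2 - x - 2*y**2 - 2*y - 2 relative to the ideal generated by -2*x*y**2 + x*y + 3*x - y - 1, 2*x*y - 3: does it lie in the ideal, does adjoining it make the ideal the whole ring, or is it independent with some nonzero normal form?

First compute the reduced Gröbner basis of I by Buchberger's algorithm.
f_1 = -2*x*y**2 + x*y + 3*x - y - 1, LT = x*y**2.
f_2 = 2*x*y - 3, LT = x*y.

S(f_1,f_2): lcm = x*y**2. S = 3*x*y + 2*x + 2*y - 3.
  leading term x*y: subtract (-2)·f_2 from 3*x*y + 2*x + 2*y - 3 → 2*x + 2*y - 2
  leading term x: no divisor's leading term divides it; move 2*x to the remainder.
  leading term y: no divisor's leading term divides it; move 2*y to the remainder.
  leading term 1: no divisor's leading term divides it; move -2 to the remainder.
  remainder 2*x + 2*y - 2 ≠ 0; add h_3 = 2*x + 2*y - 2 to the basis.

S(f_1,h_3): lcm = x*y**2. S = 3*x*y + 2*x - y**3 + y**2 - 3*y - 3.
  leading term x*y: subtract (-2)·f_2 from 3*x*y + 2*x - y**3 + y**2 - 3*y - 3 → 2*x - y**3 + y**2 - 3*y - 2
  leading term x: subtract (1)·h_3 from 2*x - y**3 + y**2 - 3*y - 2 → -y**3 + y**2 + 2*y
  leading term y**3: no divisor's leading term divides it; move -y**3 to the remainder.
  leading term y**2: no divisor's leading term divides it; move y**2 to the remainder.
  leading term y: no divisor's leading term divides it; move 2*y to the remainder.
  remainder -y**3 + y**2 + 2*y ≠ 0; add h_4 = -y**3 + y**2 + 2*y to the basis.

S(f_2,h_3): lcm = x*y. S = -y**2 + y + 2.
  leading term y**2: no divisor's leading term divides it; move -y**2 to the remainder.
  leading term y: no divisor's leading term divides it; move y to the remainder.
  leading term 1: no divisor's leading term divides it; move 2 to the remainder.
  remainder -y**2 + y + 2 ≠ 0; add h_5 = -y**2 + y + 2 to the basis.

The other S-polynomials (S(f_1,h_4), S(f_2,h_4), S(h_3,h_4), S(f_1,h_5), S(f_2,h_5), S(h_3,h_5), S(h_4,h_5)) all reduce to 0 modulo the current basis, so we have a Gröbner basis.
Inter-reduce: drop elements whose leading term is divisible by another's, tail-reduce, and make monic.
Reduced Gröbner basis: {x + y - 1, y**2 - y - 2}.
Label its elements g_1 = x + y - 1, g_2 = y**2 - y - 2.

Reduce p = 2*x*y**2 - x - 2*y**2 - 2*y - 2 modulo G:
  leading term x*y**2: subtract (2*y**2)·g_1 from 2*x*y**2 - x - 2*y**2 - 2*y - 2 → -x - 2*y**3 - 2*y - 2
  leading term x: subtract (-1)·g_1 from -x - 2*y**3 - 2*y - 2 → -2*y**3 - y - 3
  leading term y**3: subtract (-2*y)·g_2 from -2*y**3 - y - 3 → -2*y**2 + 2*y - 3
  leading term y**2: subtract (-2)·g_2 from -2*y**2 + 2*y - 3 → 0
  normal form = 0.
Since the normal form is 0, p ∈ I.

2*x*y**2 - x - 2*y**2 - 2*y - 2 lies in I (it reduces to 0).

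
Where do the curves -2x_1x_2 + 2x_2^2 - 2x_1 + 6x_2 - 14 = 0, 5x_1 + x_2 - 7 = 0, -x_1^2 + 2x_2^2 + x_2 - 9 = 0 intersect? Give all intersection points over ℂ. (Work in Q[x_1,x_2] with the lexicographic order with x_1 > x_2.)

Compute a lex Gröbner basis by Buchberger's algorithm.
f_1 = -2x_1x_2 - 2x_1 + 2x_2^2 + 6x_2 - 14, LT = x_1x_2.
f_2 = 5x_1 + x_2 - 7, LT = x_1.
f_3 = -x_1^2 + 2x_2^2 + x_2 - 9, LT = x_1^2.

S(f_1,f_2): lcm = x_1x_2. S = x_1 - 6/5x_2^2 - 8/5x_2 + 7.
  leading term x_1: subtract (1/5)·f_2 from x_1 - 6/5x_2^2 - 8/5x_2 + 7 → -6/5x_2^2 - 9/5x_2 + 42/5
  leading term x_2^2: no divisor's leading term divides it; move -6/5x_2^2 to the remainder.
  leading term x_2: no divisor's leading term divides it; move -9/5x_2 to the remainder.
  leading term 1: no divisor's leading term divides it; move 42/5 to the remainder.
  remainder -6/5x_2^2 - 9/5x_2 + 42/5 ≠ 0; add h_4 = -6/5x_2^2 - 9/5x_2 + 42/5 to the basis.

S(f_1,f_3): lcm = x_1^2x_2. S = x_1^2 - x_1x_2^2 - 3x_1x_2 + 7x_1 + 2x_2^3 + x_2^2 - 9x_2.
  leading term x_1^2: subtract (1/5x_1)·f_2 from x_1^2 - x_1x_2^2 - 3x_1x_2 + 7x_1 + 2x_2^3 + x_2^2 - 9x_2 → -x_1x_2^2 - 16/5x_1x_2 + 42/5x_1 + 2x_2^3 + x_2^2 - 9x_2
  leading term x_1x_2^2: subtract (1/2x_2)·f_1 from -x_1x_2^2 - 16/5x_1x_2 + 42/5x_1 + 2x_2^3 + x_2^2 - 9x_2 → -11/5x_1x_2 + 42/5x_1 + x_2^3 - 2x_2^2 - 2x_2
  leading term x_1x_2: subtract (11/10)·f_1 from -11/5x_1x_2 + 42/5x_1 + x_2^3 - 2x_2^2 - 2x_2 → 53/5x_1 + x_2^3 - 21/5x_2^2 - 43/5x_2 + 77/5
  leading term x_1: subtract (53/25)·f_2 from 53/5x_1 + x_2^3 - 21/5x_2^2 - 43/5x_2 + 77/5 → x_2^3 - 21/5x_2^2 - 268/25x_2 + 756/25
  leading term x_2^3: subtract (-5/6x_2)·h_4 from x_2^3 - 21/5x_2^2 - 268/25x_2 + 756/25 → -57/10x_2^2 - 93/25x_2 + 756/25
  leading term x_2^2: subtract (19/4)·h_4 from -57/10x_2^2 - 93/25x_2 + 756/25 → 483/100x_2 - 483/50
  leading term x_2: no divisor's leading term divides it; move 483/100x_2 to the remainder.
  leading term 1: no divisor's leading term divides it; move -483/50 to the remainder.
  remainder 483/100x_2 - 483/50 ≠ 0; add h_5 = 483/100x_2 - 483/50 to the basis.

The other S-polynomials (S(f_2,f_3), S(f_1,h_4), S(f_2,h_4), S(f_3,h_4), S(f_1,h_5), S(f_2,h_5), S(f_3,h_5), S(h_4,h_5)) all reduce to 0 modulo the current basis, so we have a Gröbner basis.
Inter-reduce: drop elements whose leading term is divisible by another's, tail-reduce, and make monic.
Reduced Gröbner basis: {x_1 - 1, x_2 - 2}.

Elimination: the polynomial x_2 - 2 lies in the elimination ideal for x_2, so x_2 ∈ {2}. For each such x_2, the remaining basis elements (now univariate) give the rest of the solution.
  x_2 = 2: the earlier basis element becomes x_1 - 1 = 0, giving x_1 = 1 — point (1, 2).
Substituting each solution back into the original system confirms all equations vanish.
A lex Gröbner basis triangularizes the system, enabling back-substitution.

{(1, 2)}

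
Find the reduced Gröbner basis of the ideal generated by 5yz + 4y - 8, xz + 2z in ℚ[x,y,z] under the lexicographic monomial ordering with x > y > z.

f_1 = 5yz + 4y - 8, LT = yz.
f_2 = xz + 2z, LT = xz.

S(f_1,f_2): lcm = xyz. S = ⅘xy - 8/5x - 2yz.
  leading term xy: no divisor's leading term divides it; move ⅘xy to the remainder.
  leading term x: no divisor's leading term divides it; move -8/5x to the remainder.
  leading term yz: subtract (-⅖)·f_1 from -2yz → 8/5y - 16/5
  leading term y: no divisor's leading term divides it; move 8/5y to the remainder.
  leading term 1: no divisor's leading term divides it; move -16/5 to the remainder.
  remainder ⅘xy - 8/5x + 8/5y - 16/5 ≠ 0; add g_3 = ⅘xy - 8/5x + 8/5y - 16/5 to the basis.

S(f_1,g_3): lcm = xyz. S = ⅘xy + 2xz - 8/5x - 2yz + 4z.
  leading term xy: subtract (1)·g_3 from ⅘xy + 2xz - 8/5x - 2yz + 4z → 2xz - 2yz - 8/5y + 4z + 16/5
  leading term xz: subtract (2)·f_2 from 2xz - 2yz - 8/5y + 4z + 16/5 → -2yz - 8/5y + 16/5
  leading term yz: subtract (-⅖)·f_1 from -2yz - 8/5y + 16/5 → 0
  remainder 0.

S(f_2,g_3): lcm = xyz. S = 2xz + 4z.
  leading term xz: subtract (2)·f_2 from 2xz + 4z → 0
  remainder 0.

Every S-polynomial of the final basis reduces to 0, so we have a Gröbner basis.

G = {xy - 2x + 2y - 4, xz + 2z, yz + ⅘y - 8/5}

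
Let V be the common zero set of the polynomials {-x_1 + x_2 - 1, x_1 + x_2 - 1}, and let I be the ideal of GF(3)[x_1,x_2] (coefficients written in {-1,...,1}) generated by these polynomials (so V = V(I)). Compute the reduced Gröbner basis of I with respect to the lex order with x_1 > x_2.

G = {x_1, x_2 - 1}

f_1 = -x_1 + x_2 - 1, LT = x_1.
f_2 = x_1 + x_2 - 1, LT = x_1.

S(f_1,f_2): lcm = x_1. S = x_2 - 1.
  leading term x_2: no divisor's leading term divides it; move x_2 to the remainder.
  leading term 1: no divisor's leading term divides it; move -1 to the remainder.
  remainder x_2 - 1 ≠ 0; add g_3 = x_2 - 1 to the basis.

The other S-polynomials (S(f_1,g_3), S(f_2,g_3)) all reduce to 0 modulo the current basis, so we have a Gröbner basis.
Inter-reduce: drop elements whose leading term is divisible by another's, tail-reduce, and make monic.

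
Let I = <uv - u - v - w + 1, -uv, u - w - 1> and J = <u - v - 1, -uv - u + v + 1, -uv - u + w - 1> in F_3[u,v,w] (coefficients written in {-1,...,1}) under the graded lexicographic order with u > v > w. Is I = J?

Equality of ideals is decidable: compute both reduced Gröbner bases (unique for the ordering) and check whether they agree.
Buchberger on the first generating set:
f_1 = uv - u - v - w + 1, LT = uv.
f_2 = -uv, LT = uv.
f_3 = u - w - 1, LT = u.

S(f_1,f_2): lcm = uv. S = -u - v - w + 1.
  reduce S modulo (f_1, f_2, f_3):
  remainder -v + w ≠ 0; add g_4 = -v + w to the basis.

S(f_1,f_3): lcm = uv. S = vw - u - w + 1.
  reduce S modulo (f_1, f_2, f_3, g_4):
  remainder w^{2} + w ≠ 0; add g_5 = w^{2} + w to the basis.

The other S-polynomials (S(f_2,f_3), S(f_1,g_4), S(f_2,g_4), S(f_3,g_4), S(f_1,g_5), S(f_2,g_5), S(f_3,g_5), S(g_4,g_5)) all reduce to 0 modulo the current basis, so we have a Gröbner basis.
Inter-reduce: drop elements whose leading term is divisible by another's, tail-reduce, and make monic.
Reduced Gröbner basis: {w^{2} + w, u - w - 1, v - w}.

Buchberger on the second generating set:
h_1 = u - v - 1, LT = u.
h_2 = -uv - u + v + 1, LT = uv.
h_3 = -uv - u + w - 1, LT = uv.

S(h_1,h_2): lcm = uv. S = -v^{2} - u + 1.
  reduce S modulo (h_1, h_2, h_3):
  remainder -v^{2} - v ≠ 0; add k_4 = -v^{2} - v to the basis.

S(h_1,h_3): lcm = uv. S = -v^{2} - u - v + w - 1.
  reduce S modulo (h_1, h_2, h_3, k_4):
  remainder -v + w + 1 ≠ 0; add k_5 = -v + w + 1 to the basis.

S(h_3,k_4): lcm = uv^{2}. S = -vw + v.
  reduce S modulo (h_1, h_2, h_3, k_4, k_5):
  remainder -w^{2} + 1 ≠ 0; add k_6 = -w^{2} + 1 to the basis.

The other S-polynomials (S(h_2,h_3), S(h_1,k_4), S(h_2,k_4), S(h_1,k_5), S(h_2,k_5), S(h_3,k_5), S(k_4,k_5), S(h_1,k_6), S(h_2,k_6), S(h_3,k_6), S(k_4,k_6), S(k_5,k_6)) all reduce to 0 modulo the current basis, so we have a Gröbner basis.
Inter-reduce: drop elements whose leading term is divisible by another's, tail-reduce, and make monic.
Reduced Gröbner basis: {w^{2} - 1, u - w + 1, v - w - 1}.

These differ, so the ideals are not equal.

No, the ideals differ.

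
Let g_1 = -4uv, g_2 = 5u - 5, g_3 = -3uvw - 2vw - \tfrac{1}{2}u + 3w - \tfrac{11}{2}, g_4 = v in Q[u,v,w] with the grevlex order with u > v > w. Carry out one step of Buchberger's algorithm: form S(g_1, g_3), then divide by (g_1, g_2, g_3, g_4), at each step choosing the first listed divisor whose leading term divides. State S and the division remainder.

lcm(LM(g_1), LM(g_3)) = uvw.
S = (lcm/LT(g_1))·g_1 − (lcm/LT(g_3))·g_3 = -\tfrac{2}{3}vw - \tfrac{1}{6}u + w - \tfrac{11}{6}.
Reduce S modulo (g_1, g_2, g_3, g_4) in that order:
  leading term vw: subtract (-\tfrac{2}{3}w)·g_4 from -\tfrac{2}{3}vw - \tfrac{1}{6}u + w - \tfrac{11}{6} → -\tfrac{1}{6}u + w - \tfrac{11}{6}
  leading term u: subtract (-\tfrac{1}{30})·g_2 from -\tfrac{1}{6}u + w - \tfrac{11}{6} → w - 2
  leading term w: no divisor's leading term divides it; move w to the remainder.
  leading term 1: no divisor's leading term divides it; move -2 to the remainder.
The remainder w - 2 is nonzero, so it would be added as the next basis element.

S(g_1, g_3) = -\tfrac{2}{3}vw - \tfrac{1}{6}u + w - \tfrac{11}{6}; remainder on division = w - 2.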